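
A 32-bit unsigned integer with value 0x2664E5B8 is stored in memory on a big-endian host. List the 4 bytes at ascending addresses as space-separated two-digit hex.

26 64 E5 B8

Split into bytes (most-significant first): 26 64 E5 B8.
In big-endian order the high byte comes first in memory.
So the memory order matches the most-significant-first order: 26 64 E5 B8.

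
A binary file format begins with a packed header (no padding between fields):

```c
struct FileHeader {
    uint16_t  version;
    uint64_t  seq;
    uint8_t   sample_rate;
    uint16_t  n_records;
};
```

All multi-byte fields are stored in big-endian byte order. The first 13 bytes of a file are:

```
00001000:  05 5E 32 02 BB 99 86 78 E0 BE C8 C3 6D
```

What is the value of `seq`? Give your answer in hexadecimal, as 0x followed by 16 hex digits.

0x3202BB998678E0BE

`seq` follows `version` (2 bytes), so it starts at byte offset 2 and occupies 8 bytes.
Bytes at offsets 2..9: 32 02 BB 99 86 78 E0 BE.
In big-endian order the high byte comes first in memory.
The bytes are already most-significant first: 0x3202BB998678E0BE.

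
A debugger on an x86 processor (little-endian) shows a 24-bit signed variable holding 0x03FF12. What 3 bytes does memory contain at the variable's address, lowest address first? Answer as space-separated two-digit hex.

Split into bytes (most-significant first): 03 FF 12.
In little-endian order the low byte comes first in memory.
So at ascending addresses the bytes are 12 FF 03.

12 FF 03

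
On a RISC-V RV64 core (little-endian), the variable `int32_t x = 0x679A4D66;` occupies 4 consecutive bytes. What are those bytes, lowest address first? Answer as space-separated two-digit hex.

66 4D 9A 67

Split into bytes (most-significant first): 67 9A 4D 66.
Little-endian: lowest address holds the least-significant byte.
So at ascending addresses the bytes are 66 4D 9A 67.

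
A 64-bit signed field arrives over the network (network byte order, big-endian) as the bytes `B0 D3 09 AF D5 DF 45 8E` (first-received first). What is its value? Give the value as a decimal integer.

In big-endian order the high byte comes first in memory.
The bytes are already most-significant first: 0xB0D309AFD5DF458E.
Top bit is set, so as a signed 64-bit value this is 0xB0D309AFD5DF458E − 2^64 = -5705205652136180338.

-5705205652136180338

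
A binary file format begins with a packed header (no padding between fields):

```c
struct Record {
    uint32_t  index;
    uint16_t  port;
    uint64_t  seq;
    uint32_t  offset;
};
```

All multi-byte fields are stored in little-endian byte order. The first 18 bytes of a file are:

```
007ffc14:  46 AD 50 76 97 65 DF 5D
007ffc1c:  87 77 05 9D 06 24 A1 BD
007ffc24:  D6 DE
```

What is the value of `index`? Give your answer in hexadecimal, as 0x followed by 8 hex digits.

`index` is the first field, at byte offset 0, occupying 4 bytes.
Bytes at offsets 0..3: 46 AD 50 76.
Little-endian: lowest address holds the least-significant byte.
Reassemble most-significant byte first: 76 50 AD 46 → 0x7650AD46.

0x7650AD46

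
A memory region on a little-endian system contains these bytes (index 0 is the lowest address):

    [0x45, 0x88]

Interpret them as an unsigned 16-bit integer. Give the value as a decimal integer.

In little-endian order the low byte comes first in memory.
Reassemble most-significant byte first: 88 45 → 0x8845.
0x8845 = 34885.

34885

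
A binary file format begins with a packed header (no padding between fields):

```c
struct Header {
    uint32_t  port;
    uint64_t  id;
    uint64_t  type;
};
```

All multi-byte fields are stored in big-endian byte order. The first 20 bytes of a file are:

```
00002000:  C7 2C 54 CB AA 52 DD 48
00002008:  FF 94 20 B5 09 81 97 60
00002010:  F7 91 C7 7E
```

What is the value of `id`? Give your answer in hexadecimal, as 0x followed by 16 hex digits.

`id` follows `port` (4 bytes), so it starts at byte offset 4 and occupies 8 bytes.
Bytes at offsets 4..11: AA 52 DD 48 FF 94 20 B5.
Big-endian: lowest address holds the most-significant byte.
The bytes are already most-significant first: 0xAA52DD48FF9420B5.

0xAA52DD48FF9420B5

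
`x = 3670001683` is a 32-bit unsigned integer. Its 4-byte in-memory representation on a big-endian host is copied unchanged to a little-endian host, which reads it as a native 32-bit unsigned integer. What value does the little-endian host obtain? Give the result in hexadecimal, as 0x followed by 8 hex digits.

3670001683 in 32-bit hexadecimal is 0xDABFC813.
Stored big-endian, the bytes at ascending addresses are DA BF C8 13.
Read back as little-endian, the first byte is least significant, giving 0x13C8BFDA.

0x13C8BFDA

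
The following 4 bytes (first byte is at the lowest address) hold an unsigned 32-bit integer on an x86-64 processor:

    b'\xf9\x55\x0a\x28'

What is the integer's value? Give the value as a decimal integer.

671766009

Little-endian stores the least-significant byte at the lowest address.
Reassemble most-significant byte first: 28 0A 55 F9 → 0x280A55F9.
0x280A55F9 = 671766009.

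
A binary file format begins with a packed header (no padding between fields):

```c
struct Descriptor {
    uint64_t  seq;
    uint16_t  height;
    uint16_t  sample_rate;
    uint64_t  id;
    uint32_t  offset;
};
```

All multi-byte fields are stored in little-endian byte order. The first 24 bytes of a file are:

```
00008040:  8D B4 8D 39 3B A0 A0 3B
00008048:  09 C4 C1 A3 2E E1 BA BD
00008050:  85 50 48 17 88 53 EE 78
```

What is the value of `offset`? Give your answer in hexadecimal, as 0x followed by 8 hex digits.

`offset` follows `seq` (8 B), `height` (2 B), `sample_rate` (2 B), `id` (8 B), so it starts at offset 8 + 2 + 2 + 8 = 20 and occupies 4 bytes.
Bytes at offsets 20..23: 88 53 EE 78.
In little-endian order the low byte comes first in memory.
Reassemble most-significant byte first: 78 EE 53 88 → 0x78EE5388.

0x78EE5388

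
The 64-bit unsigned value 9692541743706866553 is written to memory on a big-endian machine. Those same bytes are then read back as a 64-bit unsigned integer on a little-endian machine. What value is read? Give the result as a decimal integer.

9692541743706866553 in 64-bit hexadecimal is 0x8682D35CD44B0379.
Stored big-endian, the bytes at ascending addresses are 86 82 D3 5C D4 4B 03 79.
Read back as little-endian, the first byte is least significant, giving 0x79034BD45CD38286.
0x79034BD45CD38286 = 8719896678981927558.

8719896678981927558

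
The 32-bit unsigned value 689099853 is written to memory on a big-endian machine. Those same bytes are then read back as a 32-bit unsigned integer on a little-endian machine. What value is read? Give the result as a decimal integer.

689099853 in 32-bit hexadecimal is 0x2912D44D.
Stored big-endian, the bytes at ascending addresses are 29 12 D4 4D.
Read back as little-endian, the first byte is least significant, giving 0x4DD41229.
0x4DD41229 = 1305743913.

1305743913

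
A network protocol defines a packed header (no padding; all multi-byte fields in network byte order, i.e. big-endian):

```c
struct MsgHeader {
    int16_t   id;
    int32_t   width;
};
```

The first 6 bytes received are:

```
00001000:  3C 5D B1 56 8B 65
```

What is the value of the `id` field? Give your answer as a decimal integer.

15453

`id` is the first field, at byte offset 0, occupying 2 bytes.
Bytes at offsets 0..1: 3C 5D.
Big-endian stores the most-significant byte at the lowest address.
The bytes are already most-significant first: 0x3C5D.
0x3C5D = 15453.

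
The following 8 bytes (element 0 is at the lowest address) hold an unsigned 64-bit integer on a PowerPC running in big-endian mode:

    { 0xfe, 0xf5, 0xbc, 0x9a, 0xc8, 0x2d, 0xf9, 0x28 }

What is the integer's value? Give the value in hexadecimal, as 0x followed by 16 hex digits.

0xFEF5BC9AC82DF928

In big-endian order the high byte comes first in memory.
The bytes are already most-significant first: 0xFEF5BC9AC82DF928.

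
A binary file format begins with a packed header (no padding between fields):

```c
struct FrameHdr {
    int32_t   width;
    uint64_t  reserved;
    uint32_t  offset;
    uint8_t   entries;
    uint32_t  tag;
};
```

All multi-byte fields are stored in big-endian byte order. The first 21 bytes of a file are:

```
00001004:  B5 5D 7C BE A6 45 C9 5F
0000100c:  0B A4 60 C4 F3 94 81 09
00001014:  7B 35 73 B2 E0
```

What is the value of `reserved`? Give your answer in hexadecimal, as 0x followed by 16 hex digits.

`reserved` follows `width` (4 bytes), so it starts at byte offset 4 and occupies 8 bytes.
Bytes at offsets 4..11: A6 45 C9 5F 0B A4 60 C4.
In big-endian order the high byte comes first in memory.
The bytes are already most-significant first: 0xA645C95F0BA460C4.

0xA645C95F0BA460C4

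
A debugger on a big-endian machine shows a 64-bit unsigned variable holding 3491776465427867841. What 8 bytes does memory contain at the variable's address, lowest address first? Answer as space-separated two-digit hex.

3491776465427867841 in hexadecimal, padded to 64 bits, is 0x30754831F0E5A8C1.
Split into bytes (most-significant first): 30 75 48 31 F0 E5 A8 C1.
In big-endian order the high byte comes first in memory.
So the memory order matches the most-significant-first order: 30 75 48 31 F0 E5 A8 C1.

30 75 48 31 F0 E5 A8 C1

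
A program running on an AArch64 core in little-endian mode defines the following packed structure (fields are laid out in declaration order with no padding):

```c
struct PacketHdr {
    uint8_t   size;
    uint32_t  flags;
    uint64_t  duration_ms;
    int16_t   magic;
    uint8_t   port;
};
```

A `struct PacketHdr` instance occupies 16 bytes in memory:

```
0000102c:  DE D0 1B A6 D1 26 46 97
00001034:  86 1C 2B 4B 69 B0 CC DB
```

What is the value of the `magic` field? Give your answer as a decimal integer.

`magic` follows `size` (1 B), `flags` (4 B), `duration_ms` (8 B), so it starts at offset 1 + 4 + 8 = 13 and occupies 2 bytes.
Bytes at offsets 13..14: B0 CC.
Little-endian stores the least-significant byte at the lowest address.
Reassemble most-significant byte first: CC B0 → 0xCCB0.
Top bit is set, so as a signed 16-bit value this is 0xCCB0 − 2^16 = -13136.

-13136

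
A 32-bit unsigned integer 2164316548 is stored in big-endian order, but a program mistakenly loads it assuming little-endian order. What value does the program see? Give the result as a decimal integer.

2228813953

2164316548 in 32-bit hexadecimal is 0x8100D984.
Stored big-endian, the bytes at ascending addresses are 81 00 D9 84.
Read back as little-endian, the first byte is least significant, giving 0x84D90081.
0x84D90081 = 2228813953.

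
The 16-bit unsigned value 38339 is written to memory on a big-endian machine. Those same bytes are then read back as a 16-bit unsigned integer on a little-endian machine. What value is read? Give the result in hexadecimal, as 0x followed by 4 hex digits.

0xC395

38339 in 16-bit hexadecimal is 0x95C3.
Stored big-endian, the bytes at ascending addresses are 95 C3.
Read back as little-endian, the first byte is least significant, giving 0xC395.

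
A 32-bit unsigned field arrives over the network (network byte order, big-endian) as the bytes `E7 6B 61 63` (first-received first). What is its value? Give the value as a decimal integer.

In big-endian order the high byte comes first in memory.
The bytes are already most-significant first: 0xE76B6163.
0xE76B6163 = 3882574179.

3882574179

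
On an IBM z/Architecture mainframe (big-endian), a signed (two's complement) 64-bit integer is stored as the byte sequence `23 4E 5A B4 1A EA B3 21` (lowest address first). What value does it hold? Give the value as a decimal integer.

Big-endian stores the most-significant byte at the lowest address.
The bytes are already most-significant first: 0x234E5AB41AEAB321.
0x234E5AB41AEAB321 = 2544070569103110945.

2544070569103110945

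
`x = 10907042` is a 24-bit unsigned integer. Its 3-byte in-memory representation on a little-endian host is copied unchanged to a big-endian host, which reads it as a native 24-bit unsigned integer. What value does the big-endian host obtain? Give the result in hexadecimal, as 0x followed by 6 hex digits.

10907042 in 24-bit hexadecimal is 0xA66DA2.
Stored little-endian, the bytes at ascending addresses are A2 6D A6.
Read back as big-endian, the last byte is least significant, giving 0xA26DA6.

0xA26DA6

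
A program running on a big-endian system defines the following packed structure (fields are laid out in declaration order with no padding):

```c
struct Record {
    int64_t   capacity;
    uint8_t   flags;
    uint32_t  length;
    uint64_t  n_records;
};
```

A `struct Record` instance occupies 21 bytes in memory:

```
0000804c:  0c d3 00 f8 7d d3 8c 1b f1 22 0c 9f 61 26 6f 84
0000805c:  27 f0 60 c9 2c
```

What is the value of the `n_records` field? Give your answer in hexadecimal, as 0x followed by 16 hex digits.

`n_records` follows `capacity` (8 B), `flags` (1 B), `length` (4 B), so it starts at offset 8 + 1 + 4 = 13 and occupies 8 bytes.
Bytes at offsets 13..20: 26 6F 84 27 F0 60 C9 2C.
Big-endian: lowest address holds the most-significant byte.
The bytes are already most-significant first: 0x266F8427F060C92C.

0x266F8427F060C92C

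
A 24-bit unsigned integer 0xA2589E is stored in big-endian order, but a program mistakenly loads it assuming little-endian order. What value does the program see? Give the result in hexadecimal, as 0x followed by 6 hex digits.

0x9E58A2

Stored big-endian, the bytes at ascending addresses are A2 58 9E.
Read back as little-endian, the first byte is least significant, giving 0x9E58A2.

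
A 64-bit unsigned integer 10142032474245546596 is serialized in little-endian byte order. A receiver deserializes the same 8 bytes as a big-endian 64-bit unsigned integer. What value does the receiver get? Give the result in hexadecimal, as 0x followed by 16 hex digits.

10142032474245546596 in 64-bit hexadecimal is 0x8CBFBCCCEFE1C264.
Stored little-endian, the bytes at ascending addresses are 64 C2 E1 EF CC BC BF 8C.
Read back as big-endian, the last byte is least significant, giving 0x64C2E1EFCCBCBF8C.

0x64C2E1EFCCBCBF8C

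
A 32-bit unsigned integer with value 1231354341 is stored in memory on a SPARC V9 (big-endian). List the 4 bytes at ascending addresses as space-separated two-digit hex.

49 64 F9 E5

1231354341 in hexadecimal, padded to 32 bits, is 0x4964F9E5.
Split into bytes (most-significant first): 49 64 F9 E5.
Big-endian: lowest address holds the most-significant byte.
So the memory order matches the most-significant-first order: 49 64 F9 E5.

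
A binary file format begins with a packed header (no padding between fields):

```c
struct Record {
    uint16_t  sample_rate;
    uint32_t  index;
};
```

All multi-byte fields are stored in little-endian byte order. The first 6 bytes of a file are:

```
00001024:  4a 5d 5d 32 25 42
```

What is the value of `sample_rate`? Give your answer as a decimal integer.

23882

`sample_rate` is the first field, at byte offset 0, occupying 2 bytes.
Bytes at offsets 0..1: 4A 5D.
Little-endian: lowest address holds the least-significant byte.
Reassemble most-significant byte first: 5D 4A → 0x5D4A.
0x5D4A = 23882.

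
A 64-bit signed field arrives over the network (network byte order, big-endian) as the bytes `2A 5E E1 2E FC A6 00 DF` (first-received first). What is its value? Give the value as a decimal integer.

3053125189327257823

Big-endian: lowest address holds the most-significant byte.
The bytes are already most-significant first: 0x2A5EE12EFCA600DF.
0x2A5EE12EFCA600DF = 3053125189327257823.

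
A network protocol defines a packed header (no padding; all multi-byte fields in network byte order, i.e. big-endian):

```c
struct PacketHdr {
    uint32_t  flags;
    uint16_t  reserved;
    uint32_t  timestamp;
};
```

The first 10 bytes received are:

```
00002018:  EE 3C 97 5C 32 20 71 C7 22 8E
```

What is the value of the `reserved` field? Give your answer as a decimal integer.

`reserved` follows `flags` (4 bytes), so it starts at byte offset 4 and occupies 2 bytes.
Bytes at offsets 4..5: 32 20.
In big-endian order the high byte comes first in memory.
The bytes are already most-significant first: 0x3220.
0x3220 = 12832.

12832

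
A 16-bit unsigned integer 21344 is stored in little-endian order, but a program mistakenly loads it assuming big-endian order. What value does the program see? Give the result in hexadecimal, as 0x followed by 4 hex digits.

0x6053

21344 in 16-bit hexadecimal is 0x5360.
Stored little-endian, the bytes at ascending addresses are 60 53.
Read back as big-endian, the last byte is least significant, giving 0x6053.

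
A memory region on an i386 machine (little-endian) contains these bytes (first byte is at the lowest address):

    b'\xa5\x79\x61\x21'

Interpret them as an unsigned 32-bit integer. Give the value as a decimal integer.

560036261

In little-endian order the low byte comes first in memory.
Reassemble most-significant byte first: 21 61 79 A5 → 0x216179A5.
0x216179A5 = 560036261.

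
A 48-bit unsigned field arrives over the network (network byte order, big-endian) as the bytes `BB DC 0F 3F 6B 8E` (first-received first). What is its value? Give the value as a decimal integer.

206553823013774

Big-endian: lowest address holds the most-significant byte.
The bytes are already most-significant first: 0xBBDC0F3F6B8E.
0xBBDC0F3F6B8E = 206553823013774.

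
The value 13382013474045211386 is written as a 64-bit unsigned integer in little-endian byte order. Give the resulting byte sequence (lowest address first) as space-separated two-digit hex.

13382013474045211386 in hexadecimal, padded to 64 bits, is 0xB9B6765A8BF4B2FA.
Split into bytes (most-significant first): B9 B6 76 5A 8B F4 B2 FA.
Little-endian: lowest address holds the least-significant byte.
So at ascending addresses the bytes are FA B2 F4 8B 5A 76 B6 B9.

FA B2 F4 8B 5A 76 B6 B9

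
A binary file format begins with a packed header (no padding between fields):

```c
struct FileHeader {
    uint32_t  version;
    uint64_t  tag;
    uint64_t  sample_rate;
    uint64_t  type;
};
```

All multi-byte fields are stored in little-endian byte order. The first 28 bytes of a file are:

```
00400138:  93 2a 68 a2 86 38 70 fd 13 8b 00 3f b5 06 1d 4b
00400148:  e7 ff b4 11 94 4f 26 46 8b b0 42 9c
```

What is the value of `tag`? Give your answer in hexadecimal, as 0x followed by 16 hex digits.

`tag` follows `version` (4 bytes), so it starts at byte offset 4 and occupies 8 bytes.
Bytes at offsets 4..11: 86 38 70 FD 13 8B 00 3F.
Little-endian: lowest address holds the least-significant byte.
Reassemble most-significant byte first: 3F 00 8B 13 FD 70 38 86 → 0x3F008B13FD703886.

0x3F008B13FD703886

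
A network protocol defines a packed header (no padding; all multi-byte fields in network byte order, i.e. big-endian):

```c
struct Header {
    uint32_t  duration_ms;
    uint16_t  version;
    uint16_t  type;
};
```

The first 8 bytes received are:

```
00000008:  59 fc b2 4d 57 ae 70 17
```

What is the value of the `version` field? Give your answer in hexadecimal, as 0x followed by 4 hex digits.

`version` follows `duration_ms` (4 bytes), so it starts at byte offset 4 and occupies 2 bytes.
Bytes at offsets 4..5: 57 AE.
Big-endian: lowest address holds the most-significant byte.
The bytes are already most-significant first: 0x57AE.

0x57AE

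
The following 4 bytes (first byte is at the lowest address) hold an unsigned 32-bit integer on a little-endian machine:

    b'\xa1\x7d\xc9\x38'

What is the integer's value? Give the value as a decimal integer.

952728993

Little-endian: lowest address holds the least-significant byte.
Reassemble most-significant byte first: 38 C9 7D A1 → 0x38C97DA1.
0x38C97DA1 = 952728993.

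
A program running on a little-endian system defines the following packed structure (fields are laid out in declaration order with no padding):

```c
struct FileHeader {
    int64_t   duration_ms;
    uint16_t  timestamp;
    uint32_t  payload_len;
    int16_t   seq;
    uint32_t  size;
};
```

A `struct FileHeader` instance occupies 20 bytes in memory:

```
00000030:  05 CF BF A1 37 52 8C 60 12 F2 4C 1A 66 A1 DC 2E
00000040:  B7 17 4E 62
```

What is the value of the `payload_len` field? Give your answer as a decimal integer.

`payload_len` follows `duration_ms` (8 B), `timestamp` (2 B), so it starts at offset 8 + 2 = 10 and occupies 4 bytes.
Bytes at offsets 10..13: 4C 1A 66 A1.
Little-endian stores the least-significant byte at the lowest address.
Reassemble most-significant byte first: A1 66 1A 4C → 0xA1661A4C.
0xA1661A4C = 2707823180.

2707823180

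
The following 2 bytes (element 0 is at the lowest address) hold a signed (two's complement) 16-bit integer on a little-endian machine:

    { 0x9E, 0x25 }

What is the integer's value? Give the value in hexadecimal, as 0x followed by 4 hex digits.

0x259E

Little-endian: lowest address holds the least-significant byte.
Reassemble most-significant byte first: 25 9E → 0x259E.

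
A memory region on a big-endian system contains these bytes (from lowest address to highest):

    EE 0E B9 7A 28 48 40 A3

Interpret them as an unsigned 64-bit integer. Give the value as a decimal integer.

17153851965013770403

Big-endian: lowest address holds the most-significant byte.
The bytes are already most-significant first: 0xEE0EB97A284840A3.
0xEE0EB97A284840A3 = 17153851965013770403.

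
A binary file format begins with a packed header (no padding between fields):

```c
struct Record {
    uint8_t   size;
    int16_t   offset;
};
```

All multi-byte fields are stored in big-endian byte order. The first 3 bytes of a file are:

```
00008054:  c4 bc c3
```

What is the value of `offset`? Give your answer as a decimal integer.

-17213

`offset` follows `size` (1 byte), so it starts at byte offset 1 and occupies 2 bytes.
Bytes at offsets 1..2: BC C3.
Big-endian: lowest address holds the most-significant byte.
The bytes are already most-significant first: 0xBCC3.
Top bit is set, so as a signed 16-bit value this is 0xBCC3 − 2^16 = -17213.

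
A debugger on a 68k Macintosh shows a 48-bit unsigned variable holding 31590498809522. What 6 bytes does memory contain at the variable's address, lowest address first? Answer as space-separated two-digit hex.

31590498809522 in hexadecimal, padded to 48 bits, is 0x1CBB3C75B6B2.
Split into bytes (most-significant first): 1C BB 3C 75 B6 B2.
Big-endian stores the most-significant byte at the lowest address.
So the memory order matches the most-significant-first order: 1C BB 3C 75 B6 B2.

1C BB 3C 75 B6 B2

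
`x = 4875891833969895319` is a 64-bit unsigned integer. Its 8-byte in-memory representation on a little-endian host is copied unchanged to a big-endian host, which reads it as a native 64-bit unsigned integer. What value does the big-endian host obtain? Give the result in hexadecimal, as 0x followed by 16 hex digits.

0x97E70017CAA5AA43

4875891833969895319 in 64-bit hexadecimal is 0x43AAA5CA1700E797.
Stored little-endian, the bytes at ascending addresses are 97 E7 00 17 CA A5 AA 43.
Read back as big-endian, the last byte is least significant, giving 0x97E70017CAA5AA43.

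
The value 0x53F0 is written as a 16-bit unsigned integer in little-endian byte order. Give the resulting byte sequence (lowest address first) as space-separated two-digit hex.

F0 53

Split into bytes (most-significant first): 53 F0.
Little-endian stores the least-significant byte at the lowest address.
So at ascending addresses the bytes are F0 53.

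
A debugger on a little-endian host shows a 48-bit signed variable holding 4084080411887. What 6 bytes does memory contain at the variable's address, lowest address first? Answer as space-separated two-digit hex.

EF 84 29 E6 B6 03

4084080411887 in hexadecimal, padded to 48 bits, is 0x03B6E62984EF.
Split into bytes (most-significant first): 03 B6 E6 29 84 EF.
In little-endian order the low byte comes first in memory.
So at ascending addresses the bytes are EF 84 29 E6 B6 03.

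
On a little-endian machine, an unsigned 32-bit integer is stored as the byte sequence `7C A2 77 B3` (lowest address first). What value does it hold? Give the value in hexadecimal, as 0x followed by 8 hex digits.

0xB377A27C

Little-endian: lowest address holds the least-significant byte.
Reassemble most-significant byte first: B3 77 A2 7C → 0xB377A27C.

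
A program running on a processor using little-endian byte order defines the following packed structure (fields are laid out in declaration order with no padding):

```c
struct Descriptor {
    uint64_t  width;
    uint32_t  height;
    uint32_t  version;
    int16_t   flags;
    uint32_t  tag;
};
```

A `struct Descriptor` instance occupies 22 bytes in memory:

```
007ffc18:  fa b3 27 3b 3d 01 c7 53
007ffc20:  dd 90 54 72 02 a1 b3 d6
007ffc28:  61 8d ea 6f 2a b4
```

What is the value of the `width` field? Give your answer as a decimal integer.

`width` is the first field, at byte offset 0, occupying 8 bytes.
Bytes at offsets 0..7: FA B3 27 3B 3D 01 C7 53.
In little-endian order the low byte comes first in memory.
Reassemble most-significant byte first: 53 C7 01 3D 3B 27 B3 FA → 0x53C7013D3B27B3FA.
0x53C7013D3B27B3FA = 6036795188010529786.

6036795188010529786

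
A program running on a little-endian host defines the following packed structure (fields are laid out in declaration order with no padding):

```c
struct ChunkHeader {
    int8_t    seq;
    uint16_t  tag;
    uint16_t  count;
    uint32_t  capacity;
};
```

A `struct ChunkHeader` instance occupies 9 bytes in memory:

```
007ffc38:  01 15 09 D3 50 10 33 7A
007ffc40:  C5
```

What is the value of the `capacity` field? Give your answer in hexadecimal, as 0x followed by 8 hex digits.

`capacity` follows `seq` (1 B), `tag` (2 B), `count` (2 B), so it starts at offset 1 + 2 + 2 = 5 and occupies 4 bytes.
Bytes at offsets 5..8: 10 33 7A C5.
Little-endian: lowest address holds the least-significant byte.
Reassemble most-significant byte first: C5 7A 33 10 → 0xC57A3310.

0xC57A3310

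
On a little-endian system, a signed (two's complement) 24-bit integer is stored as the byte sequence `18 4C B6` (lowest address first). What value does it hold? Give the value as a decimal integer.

Little-endian: lowest address holds the least-significant byte.
Reassemble most-significant byte first: B6 4C 18 → 0xB64C18.
Top bit is set, so as a signed 24-bit value this is 0xB64C18 − 2^24 = -4830184.

-4830184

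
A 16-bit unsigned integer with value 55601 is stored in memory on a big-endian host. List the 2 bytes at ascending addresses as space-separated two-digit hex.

55601 in hexadecimal, padded to 16 bits, is 0xD931.
Split into bytes (most-significant first): D9 31.
In big-endian order the high byte comes first in memory.
So the memory order matches the most-significant-first order: D9 31.

D9 31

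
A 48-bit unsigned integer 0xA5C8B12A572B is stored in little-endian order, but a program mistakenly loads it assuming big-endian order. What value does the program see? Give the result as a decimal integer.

47653378443429

Stored little-endian, the bytes at ascending addresses are 2B 57 2A B1 C8 A5.
Read back as big-endian, the last byte is least significant, giving 0x2B572AB1C8A5.
0x2B572AB1C8A5 = 47653378443429.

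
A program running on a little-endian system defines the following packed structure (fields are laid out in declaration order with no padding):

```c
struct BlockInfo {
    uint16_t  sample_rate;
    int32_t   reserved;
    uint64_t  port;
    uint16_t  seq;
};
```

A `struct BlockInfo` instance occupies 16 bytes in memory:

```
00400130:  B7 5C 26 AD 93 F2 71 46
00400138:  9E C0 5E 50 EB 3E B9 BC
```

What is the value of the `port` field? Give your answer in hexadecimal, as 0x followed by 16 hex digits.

0x3EEB505EC09E4671

`port` follows `sample_rate` (2 B), `reserved` (4 B), so it starts at offset 2 + 4 = 6 and occupies 8 bytes.
Bytes at offsets 6..13: 71 46 9E C0 5E 50 EB 3E.
Little-endian stores the least-significant byte at the lowest address.
Reassemble most-significant byte first: 3E EB 50 5E C0 9E 46 71 → 0x3EEB505EC09E4671.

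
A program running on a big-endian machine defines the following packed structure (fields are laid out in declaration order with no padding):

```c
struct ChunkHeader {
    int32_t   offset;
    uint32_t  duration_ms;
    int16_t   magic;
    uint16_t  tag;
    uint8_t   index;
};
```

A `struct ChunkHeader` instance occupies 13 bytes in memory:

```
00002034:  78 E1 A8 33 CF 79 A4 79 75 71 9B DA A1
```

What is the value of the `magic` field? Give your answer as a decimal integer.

30065

`magic` follows `offset` (4 B), `duration_ms` (4 B), so it starts at offset 4 + 4 = 8 and occupies 2 bytes.
Bytes at offsets 8..9: 75 71.
Big-endian: lowest address holds the most-significant byte.
The bytes are already most-significant first: 0x7571.
0x7571 = 30065.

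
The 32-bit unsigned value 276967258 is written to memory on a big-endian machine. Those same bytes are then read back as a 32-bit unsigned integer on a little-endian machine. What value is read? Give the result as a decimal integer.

1513062928

276967258 in 32-bit hexadecimal is 0x10822F5A.
Stored big-endian, the bytes at ascending addresses are 10 82 2F 5A.
Read back as little-endian, the first byte is least significant, giving 0x5A2F8210.
0x5A2F8210 = 1513062928.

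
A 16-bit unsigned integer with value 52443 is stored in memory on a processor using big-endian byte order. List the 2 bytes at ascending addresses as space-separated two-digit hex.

52443 in hexadecimal, padded to 16 bits, is 0xCCDB.
Split into bytes (most-significant first): CC DB.
Big-endian stores the most-significant byte at the lowest address.
So the memory order matches the most-significant-first order: CC DB.

CC DB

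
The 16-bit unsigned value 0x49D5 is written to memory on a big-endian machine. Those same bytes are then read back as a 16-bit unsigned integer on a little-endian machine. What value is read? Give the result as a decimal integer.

Stored big-endian, the bytes at ascending addresses are 49 D5.
Read back as little-endian, the first byte is least significant, giving 0xD549.
0xD549 = 54601.

54601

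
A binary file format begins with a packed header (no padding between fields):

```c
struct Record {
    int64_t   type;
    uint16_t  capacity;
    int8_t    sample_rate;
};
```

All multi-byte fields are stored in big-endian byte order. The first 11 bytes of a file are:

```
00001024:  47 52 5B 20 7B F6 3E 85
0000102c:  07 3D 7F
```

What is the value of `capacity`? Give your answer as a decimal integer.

`capacity` follows `type` (8 bytes), so it starts at byte offset 8 and occupies 2 bytes.
Bytes at offsets 8..9: 07 3D.
Big-endian: lowest address holds the most-significant byte.
The bytes are already most-significant first: 0x073D.
0x073D = 1853.

1853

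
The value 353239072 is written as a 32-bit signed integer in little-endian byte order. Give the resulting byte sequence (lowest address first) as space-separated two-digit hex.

20 00 0E 15

353239072 in hexadecimal, padded to 32 bits, is 0x150E0020.
Split into bytes (most-significant first): 15 0E 00 20.
Little-endian stores the least-significant byte at the lowest address.
So at ascending addresses the bytes are 20 00 0E 15.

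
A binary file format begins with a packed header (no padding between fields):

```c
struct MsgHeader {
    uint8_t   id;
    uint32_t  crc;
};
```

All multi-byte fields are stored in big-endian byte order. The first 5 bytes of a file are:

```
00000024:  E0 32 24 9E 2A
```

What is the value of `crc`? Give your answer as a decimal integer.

841260586

`crc` follows `id` (1 byte), so it starts at byte offset 1 and occupies 4 bytes.
Bytes at offsets 1..4: 32 24 9E 2A.
Big-endian: lowest address holds the most-significant byte.
The bytes are already most-significant first: 0x32249E2A.
0x32249E2A = 841260586.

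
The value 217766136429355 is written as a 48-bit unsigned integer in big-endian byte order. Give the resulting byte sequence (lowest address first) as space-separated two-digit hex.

C6 0E A1 34 BB 2B

217766136429355 in hexadecimal, padded to 48 bits, is 0xC60EA134BB2B.
Split into bytes (most-significant first): C6 0E A1 34 BB 2B.
Big-endian stores the most-significant byte at the lowest address.
So the memory order matches the most-significant-first order: C6 0E A1 34 BB 2B.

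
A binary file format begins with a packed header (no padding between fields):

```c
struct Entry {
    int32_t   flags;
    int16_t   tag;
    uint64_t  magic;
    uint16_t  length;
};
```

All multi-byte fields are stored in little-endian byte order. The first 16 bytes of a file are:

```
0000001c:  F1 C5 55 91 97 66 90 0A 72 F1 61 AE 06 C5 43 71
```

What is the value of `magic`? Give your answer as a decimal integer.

`magic` follows `flags` (4 B), `tag` (2 B), so it starts at offset 4 + 2 = 6 and occupies 8 bytes.
Bytes at offsets 6..13: 90 0A 72 F1 61 AE 06 C5.
In little-endian order the low byte comes first in memory.
Reassemble most-significant byte first: C5 06 AE 61 F1 72 0A 90 → 0xC506AE61F1720A90.
0xC506AE61F1720A90 = 14197226611017910928.

14197226611017910928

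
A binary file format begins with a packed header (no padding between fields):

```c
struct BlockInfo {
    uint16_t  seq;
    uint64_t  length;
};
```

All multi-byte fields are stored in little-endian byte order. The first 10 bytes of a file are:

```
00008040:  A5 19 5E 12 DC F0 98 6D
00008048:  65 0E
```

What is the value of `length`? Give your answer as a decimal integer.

`length` follows `seq` (2 bytes), so it starts at byte offset 2 and occupies 8 bytes.
Bytes at offsets 2..9: 5E 12 DC F0 98 6D 65 0E.
In little-endian order the low byte comes first in memory.
Reassemble most-significant byte first: 0E 65 6D 98 F0 DC 12 5E → 0x0E656D98F0DC125E.
0x0E656D98F0DC125E = 1037355792822178398.

1037355792822178398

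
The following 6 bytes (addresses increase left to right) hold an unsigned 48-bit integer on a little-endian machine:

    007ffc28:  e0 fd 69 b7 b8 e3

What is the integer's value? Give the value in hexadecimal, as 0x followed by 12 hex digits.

0xE3B8B769FDE0

Little-endian stores the least-significant byte at the lowest address.
Reassemble most-significant byte first: E3 B8 B7 69 FD E0 → 0xE3B8B769FDE0.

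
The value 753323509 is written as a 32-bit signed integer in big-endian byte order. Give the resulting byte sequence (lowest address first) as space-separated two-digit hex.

753323509 in hexadecimal, padded to 32 bits, is 0x2CE6CDF5.
Split into bytes (most-significant first): 2C E6 CD F5.
Big-endian stores the most-significant byte at the lowest address.
So the memory order matches the most-significant-first order: 2C E6 CD F5.

2C E6 CD F5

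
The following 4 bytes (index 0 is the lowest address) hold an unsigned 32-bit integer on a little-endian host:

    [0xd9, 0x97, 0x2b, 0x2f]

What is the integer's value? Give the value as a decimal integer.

791386073

Little-endian: lowest address holds the least-significant byte.
Reassemble most-significant byte first: 2F 2B 97 D9 → 0x2F2B97D9.
0x2F2B97D9 = 791386073.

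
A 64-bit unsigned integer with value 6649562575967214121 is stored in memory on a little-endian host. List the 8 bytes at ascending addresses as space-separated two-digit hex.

29 DA 41 94 EE FD 47 5C

6649562575967214121 in hexadecimal, padded to 64 bits, is 0x5C47FDEE9441DA29.
Split into bytes (most-significant first): 5C 47 FD EE 94 41 DA 29.
Little-endian stores the least-significant byte at the lowest address.
So at ascending addresses the bytes are 29 DA 41 94 EE FD 47 5C.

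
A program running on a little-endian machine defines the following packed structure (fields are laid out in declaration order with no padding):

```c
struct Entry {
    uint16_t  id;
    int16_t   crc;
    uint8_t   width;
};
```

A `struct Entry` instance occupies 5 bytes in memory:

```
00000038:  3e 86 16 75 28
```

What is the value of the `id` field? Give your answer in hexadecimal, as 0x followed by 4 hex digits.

0x863E

`id` is the first field, at byte offset 0, occupying 2 bytes.
Bytes at offsets 0..1: 3E 86.
In little-endian order the low byte comes first in memory.
Reassemble most-significant byte first: 86 3E → 0x863E.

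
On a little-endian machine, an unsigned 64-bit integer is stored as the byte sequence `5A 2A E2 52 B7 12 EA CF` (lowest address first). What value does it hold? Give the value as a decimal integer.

14981807688980245082

In little-endian order the low byte comes first in memory.
Reassemble most-significant byte first: CF EA 12 B7 52 E2 2A 5A → 0xCFEA12B752E22A5A.
0xCFEA12B752E22A5A = 14981807688980245082.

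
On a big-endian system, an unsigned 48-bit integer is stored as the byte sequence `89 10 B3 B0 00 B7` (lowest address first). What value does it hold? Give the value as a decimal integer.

Big-endian: lowest address holds the most-significant byte.
The bytes are already most-significant first: 0x8910B3B000B7.
0x8910B3B000B7 = 150704827138231.

150704827138231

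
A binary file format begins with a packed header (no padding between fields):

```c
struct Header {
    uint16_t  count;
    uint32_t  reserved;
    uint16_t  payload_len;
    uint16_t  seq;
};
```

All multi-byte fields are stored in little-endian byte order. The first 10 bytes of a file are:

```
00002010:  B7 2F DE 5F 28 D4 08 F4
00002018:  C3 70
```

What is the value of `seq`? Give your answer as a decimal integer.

`seq` follows `count` (2 B), `reserved` (4 B), `payload_len` (2 B), so it starts at offset 2 + 4 + 2 = 8 and occupies 2 bytes.
Bytes at offsets 8..9: C3 70.
In little-endian order the low byte comes first in memory.
Reassemble most-significant byte first: 70 C3 → 0x70C3.
0x70C3 = 28867.

28867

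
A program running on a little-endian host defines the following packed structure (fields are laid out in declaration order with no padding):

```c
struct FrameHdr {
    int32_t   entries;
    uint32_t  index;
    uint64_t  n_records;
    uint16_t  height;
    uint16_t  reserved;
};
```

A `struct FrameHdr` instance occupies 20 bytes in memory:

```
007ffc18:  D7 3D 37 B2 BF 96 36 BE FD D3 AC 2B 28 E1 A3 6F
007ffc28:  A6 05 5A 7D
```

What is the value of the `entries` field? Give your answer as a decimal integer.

`entries` is the first field, at byte offset 0, occupying 4 bytes.
Bytes at offsets 0..3: D7 3D 37 B2.
In little-endian order the low byte comes first in memory.
Reassemble most-significant byte first: B2 37 3D D7 → 0xB2373DD7.
Top bit is set, so as a signed 32-bit value this is 0xB2373DD7 − 2^32 = -1305002537.

-1305002537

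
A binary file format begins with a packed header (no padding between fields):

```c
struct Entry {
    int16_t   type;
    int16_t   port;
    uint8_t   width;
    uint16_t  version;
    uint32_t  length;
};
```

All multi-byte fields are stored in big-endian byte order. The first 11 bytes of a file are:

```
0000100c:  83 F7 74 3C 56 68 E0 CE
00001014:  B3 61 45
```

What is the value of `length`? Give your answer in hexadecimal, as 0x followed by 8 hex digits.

0xCEB36145

`length` follows `type` (2 B), `port` (2 B), `width` (1 B), `version` (2 B), so it starts at offset 2 + 2 + 1 + 2 = 7 and occupies 4 bytes.
Bytes at offsets 7..10: CE B3 61 45.
In big-endian order the high byte comes first in memory.
The bytes are already most-significant first: 0xCEB36145.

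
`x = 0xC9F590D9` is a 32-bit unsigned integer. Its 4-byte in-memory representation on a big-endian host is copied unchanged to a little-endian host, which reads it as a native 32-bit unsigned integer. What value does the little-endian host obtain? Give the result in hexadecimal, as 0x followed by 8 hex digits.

0xD990F5C9

Stored big-endian, the bytes at ascending addresses are C9 F5 90 D9.
Read back as little-endian, the first byte is least significant, giving 0xD990F5C9.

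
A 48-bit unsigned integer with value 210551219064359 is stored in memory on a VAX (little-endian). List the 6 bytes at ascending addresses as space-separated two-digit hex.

210551219064359 in hexadecimal, padded to 48 bits, is 0xBF7EC69E8E27.
Split into bytes (most-significant first): BF 7E C6 9E 8E 27.
Little-endian: lowest address holds the least-significant byte.
So at ascending addresses the bytes are 27 8E 9E C6 7E BF.

27 8E 9E C6 7E BF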